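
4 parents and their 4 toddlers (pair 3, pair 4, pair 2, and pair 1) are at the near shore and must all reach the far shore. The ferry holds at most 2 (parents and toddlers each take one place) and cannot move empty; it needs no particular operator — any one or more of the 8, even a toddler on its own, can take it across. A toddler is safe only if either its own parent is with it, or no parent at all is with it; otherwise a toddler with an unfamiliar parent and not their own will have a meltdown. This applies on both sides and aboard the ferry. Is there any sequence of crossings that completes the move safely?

Following every safe sequence of crossings from the start, the most of the 8 that can be at the far shore as the ferry arrives there on crossings 1, 3, 5 is 2, 3, 4 respectively; the best ever achieved is 4 of 8.
From crossing 7 on, no configuration arises that was not already reachable earlier: only 44 distinct safe configurations (who is on which side, and where the ferry is) can ever be reached, none of them has everyone across, and every continuation just revisits them. So no valid plan exists.

No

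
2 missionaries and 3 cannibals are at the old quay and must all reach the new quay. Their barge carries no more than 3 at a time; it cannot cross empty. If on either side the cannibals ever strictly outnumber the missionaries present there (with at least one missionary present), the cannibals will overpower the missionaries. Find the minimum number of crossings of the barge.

impossible

The cannibals already outnumber the missionaries at the old quay before anyone moves, so the starting position itself is disallowed.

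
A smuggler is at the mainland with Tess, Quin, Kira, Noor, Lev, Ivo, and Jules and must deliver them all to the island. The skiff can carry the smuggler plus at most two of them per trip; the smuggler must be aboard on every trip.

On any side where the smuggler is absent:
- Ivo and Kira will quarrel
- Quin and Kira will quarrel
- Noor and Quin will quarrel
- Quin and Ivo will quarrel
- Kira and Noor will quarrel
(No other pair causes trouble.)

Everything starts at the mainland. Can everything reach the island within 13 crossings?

Yes — this plan uses 11 crossings (≤ 13):
1. Smuggler goes to the island with Kira and Quin.
2. Smuggler goes back to the mainland with Quin.
3. Smuggler goes to the island with Quin and Tess.
4. Smuggler goes back to the mainland with Quin.
5. Smuggler goes to the island with Lev and Quin.
6. Smuggler goes back to the mainland with Quin.
7. Smuggler goes to the island with Jules and Quin.
8. Smuggler goes back to the mainland with Quin.
9. Smuggler goes to the island with Ivo and Noor.
10. Smuggler goes back to the mainland with Kira.
11. Smuggler goes to the island with Kira and Quin.

Yes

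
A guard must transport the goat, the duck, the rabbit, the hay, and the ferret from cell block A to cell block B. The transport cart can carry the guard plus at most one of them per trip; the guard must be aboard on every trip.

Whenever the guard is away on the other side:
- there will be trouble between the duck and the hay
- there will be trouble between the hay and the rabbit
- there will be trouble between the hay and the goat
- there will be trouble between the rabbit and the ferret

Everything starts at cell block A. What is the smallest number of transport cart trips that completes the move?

impossible

Whatever the first load, the items left behind include a forbidden pair without the guard. No opening move is safe, so no plan exists.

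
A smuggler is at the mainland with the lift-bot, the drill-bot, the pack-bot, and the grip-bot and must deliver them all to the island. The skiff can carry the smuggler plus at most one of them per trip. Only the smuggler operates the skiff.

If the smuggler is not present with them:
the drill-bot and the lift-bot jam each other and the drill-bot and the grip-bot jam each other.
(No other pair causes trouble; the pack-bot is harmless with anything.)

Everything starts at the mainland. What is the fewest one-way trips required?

Counting alone: the smuggler can take at most 1 across per trip to the island, so moving all 4 needs at least 4 loaded trips out, with a return between consecutive ones — at least 7 crossings.
The safety rule pushes this higher. Following every safe sequence of crossings, the most of the 4 that can be at the island as the skiff arrives there on crossing 7 is 3 — never all 4.
So no plan with fewer than 9 crossings exists, and this one achieves 9:
1. Smuggler goes to the island with the drill-bot.  [the mainland: the grip-bot, the lift-bot, the pack-bot | the island: the drill-bot]
2. Smuggler goes back to the mainland alone.  [the mainland: the grip-bot, the lift-bot, the pack-bot | the island: the drill-bot]
3. Smuggler goes to the island with the lift-bot.  [the mainland: the grip-bot, the pack-bot | the island: the drill-bot, the lift-bot]
4. Smuggler goes back to the mainland with the drill-bot.  [the mainland: the drill-bot, the grip-bot, the pack-bot | the island: the lift-bot]
5. Smuggler goes to the island with the grip-bot.  [the mainland: the drill-bot, the pack-bot | the island: the grip-bot, the lift-bot]
6. Smuggler goes back to the mainland alone.  [the mainland: the drill-bot, the pack-bot | the island: the grip-bot, the lift-bot]
7. Smuggler goes to the island with the pack-bot.  [the mainland: the drill-bot | the island: the grip-bot, the lift-bot, the pack-bot]
8. Smuggler goes back to the mainland alone.  [the mainland: the drill-bot | the island: the grip-bot, the lift-bot, the pack-bot]
9. Smuggler goes to the island with the drill-bot.  [the mainland: — | the island: the drill-bot, the grip-bot, the lift-bot, the pack-bot]

9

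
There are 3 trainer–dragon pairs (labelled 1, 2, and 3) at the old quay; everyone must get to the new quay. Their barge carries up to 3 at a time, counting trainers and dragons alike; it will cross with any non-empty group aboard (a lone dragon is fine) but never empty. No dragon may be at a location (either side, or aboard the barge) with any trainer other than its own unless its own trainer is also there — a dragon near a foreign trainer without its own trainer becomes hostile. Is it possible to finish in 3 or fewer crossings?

Counting alone: each trip to the new quay takes at most 3 across and each return brings at least 1 back, so after t trips out (and t−1 returns) at most 3t − (t−1) of the 6 are across; that first reaches 6 at t = 3, so at least 5 crossings are needed.
Since 3 < 5, 3 crossings cannot be enough. (The shortest complete plan in fact takes 5:)
1. dragon 1 and trainer 1 cross → the new quay.
2. trainer 1 crosses ← the old quay.
3. trainer 1, trainer 2, and trainer 3 cross → the new quay.
4. dragon 1 crosses ← the old quay.
5. dragon 1, dragon 2, and dragon 3 cross → the new quay.

No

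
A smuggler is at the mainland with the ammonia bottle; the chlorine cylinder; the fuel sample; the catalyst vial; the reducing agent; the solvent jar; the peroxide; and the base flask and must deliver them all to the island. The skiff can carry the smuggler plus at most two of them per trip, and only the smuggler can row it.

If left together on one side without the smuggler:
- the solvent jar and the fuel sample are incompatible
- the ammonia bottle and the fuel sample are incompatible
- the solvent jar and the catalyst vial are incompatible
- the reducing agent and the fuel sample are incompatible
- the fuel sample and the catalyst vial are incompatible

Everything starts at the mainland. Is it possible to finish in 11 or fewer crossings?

Counting alone: the smuggler can take at most 2 across per trip to the island, so moving all 8 needs at least 4 loaded trips out, with a return between consecutive ones — at least 7 crossings.
The safety rule pushes this higher. Following every safe sequence of crossings, the most of the 8 that can be at the island as the skiff arrives there on crossings 7, 9, 11 is 5, 6, 7 respectively — never all 8.
So the move cannot be finished within 11 crossings. (The shortest complete plan takes 13:)
1. Smuggler goes to the island with the catalyst vial and the fuel sample.  [the mainland: the ammonia bottle, the base flask, the chlorine cylinder, the peroxide, the reducing agent, the solvent jar | the island: the catalyst vial, the fuel sample]
2. Smuggler goes back to the mainland with the fuel sample.  [the mainland: the ammonia bottle, the base flask, the chlorine cylinder, the fuel sample, the peroxide, the reducing agent, the solvent jar | the island: the catalyst vial]
3. Smuggler goes to the island with the ammonia bottle and the fuel sample.  [the mainland: the base flask, the chlorine cylinder, the peroxide, the reducing agent, the solvent jar | the island: the ammonia bottle, the catalyst vial, the fuel sample]
4. Smuggler goes back to the mainland with the fuel sample.  [the mainland: the base flask, the chlorine cylinder, the fuel sample, the peroxide, the reducing agent, the solvent jar | the island: the ammonia bottle, the catalyst vial]
5. Smuggler goes to the island with the chlorine cylinder and the fuel sample.  [the mainland: the base flask, the peroxide, the reducing agent, the solvent jar | the island: the ammonia bottle, the catalyst vial, the chlorine cylinder, the fuel sample]
6. Smuggler goes back to the mainland with the fuel sample.  [the mainland: the base flask, the fuel sample, the peroxide, the reducing agent, the solvent jar | the island: the ammonia bottle, the catalyst vial, the chlorine cylinder]
7. Smuggler goes to the island with the fuel sample and the reducing agent.  [the mainland: the base flask, the peroxide, the solvent jar | the island: the ammonia bottle, the catalyst vial, the chlorine cylinder, the fuel sample, the reducing agent]
8. Smuggler goes back to the mainland with the fuel sample.  [the mainland: the base flask, the fuel sample, the peroxide, the solvent jar | the island: the ammonia bottle, the catalyst vial, the chlorine cylinder, the reducing agent]
9. Smuggler goes to the island with the fuel sample and the peroxide.  [the mainland: the base flask, the solvent jar | the island: the ammonia bottle, the catalyst vial, the chlorine cylinder, the fuel sample, the peroxide, the reducing agent]
10. Smuggler goes back to the mainland with the fuel sample.  [the mainland: the base flask, the fuel sample, the solvent jar | the island: the ammonia bottle, the catalyst vial, the chlorine cylinder, the peroxide, the reducing agent]
11. Smuggler goes to the island with the base flask and the fuel sample.  [the mainland: the solvent jar | the island: the ammonia bottle, the base flask, the catalyst vial, the chlorine cylinder, the fuel sample, the peroxide, the reducing agent]
12. Smuggler goes back to the mainland with the fuel sample.  [the mainland: the fuel sample, the solvent jar | the island: the ammonia bottle, the base flask, the catalyst vial, the chlorine cylinder, the peroxide, the reducing agent]
13. Smuggler goes to the island with the fuel sample and the solvent jar.  [the mainland: — | the island: the ammonia bottle, the base flask, the catalyst vial, the chlorine cylinder, the fuel sample, the peroxide, the reducing agent, the solvent jar]

No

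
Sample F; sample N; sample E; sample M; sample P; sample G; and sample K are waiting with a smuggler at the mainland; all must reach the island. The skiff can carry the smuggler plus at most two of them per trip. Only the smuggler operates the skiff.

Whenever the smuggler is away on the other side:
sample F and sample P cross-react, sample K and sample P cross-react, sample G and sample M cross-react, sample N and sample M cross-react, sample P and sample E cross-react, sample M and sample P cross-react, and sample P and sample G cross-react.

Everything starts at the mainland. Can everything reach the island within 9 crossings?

No

Counting alone: the smuggler can take at most 2 across per trip to the island, so moving all 7 needs at least 4 loaded trips out, with a return between consecutive ones — at least 7 crossings.
The safety rule pushes this higher. Following every safe sequence of crossings, the most of the 7 that can be at the island as the skiff arrives there on crossings 7, 9 is 5, 6 respectively — never all 7.
So the move cannot be finished within 9 crossings. (The shortest complete plan takes 11:)
1. Smuggler goes to the island with sample M and sample P.  [the mainland: sample E, sample F, sample G, sample K, sample N | the island: sample M, sample P]
2. Smuggler goes back to the mainland with sample M.  [the mainland: sample E, sample F, sample G, sample K, sample M, sample N | the island: sample P]
3. Smuggler goes to the island with sample F and sample M.  [the mainland: sample E, sample G, sample K, sample N | the island: sample F, sample M, sample P]
4. Smuggler goes back to the mainland with sample P.  [the mainland: sample E, sample G, sample K, sample N, sample P | the island: sample F, sample M]
5. Smuggler goes to the island with sample E and sample P.  [the mainland: sample G, sample K, sample N | the island: sample E, sample F, sample M, sample P]
6. Smuggler goes back to the mainland with sample P.  [the mainland: sample G, sample K, sample N, sample P | the island: sample E, sample F, sample M]
7. Smuggler goes to the island with sample K and sample P.  [the mainland: sample G, sample N | the island: sample E, sample F, sample K, sample M, sample P]
8. Smuggler goes back to the mainland with sample P.  [the mainland: sample G, sample N, sample P | the island: sample E, sample F, sample K, sample M]
9. Smuggler goes to the island with sample G and sample N.  [the mainland: sample P | the island: sample E, sample F, sample G, sample K, sample M, sample N]
10. Smuggler goes back to the mainland with sample M.  [the mainland: sample M, sample P | the island: sample E, sample F, sample G, sample K, sample N]
11. Smuggler goes to the island with sample M and sample P.  [the mainland: — | the island: sample E, sample F, sample G, sample K, sample M, sample N, sample P]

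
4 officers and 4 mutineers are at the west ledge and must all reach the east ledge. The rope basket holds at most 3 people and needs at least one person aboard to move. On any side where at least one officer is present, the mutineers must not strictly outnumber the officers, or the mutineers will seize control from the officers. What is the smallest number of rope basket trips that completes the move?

Counting alone: each trip to the east ledge takes at most 3 across and each return brings at least 1 back, so after t trips out (and t−1 returns) at most 3t − (t−1) of the 8 are across; that first reaches 8 at t = 4, so at least 7 crossings are needed.
The safety rule pushes this higher. Following every safe sequence of crossings, the most of the 8 that can be at the east ledge as the rope basket arrives there on crossing 7 is 7 — never all 8.
So no plan with fewer than 9 crossings exists, and this one achieves 9:
1. 2 mutineers → the east ledge.  (the west ledge: 4O 2M; the east ledge: 0O 2M)
2. 1 mutineer ← the west ledge.  (the west ledge: 4O 3M; the east ledge: 0O 1M)
3. 3 mutineers → the east ledge.  (the west ledge: 4O 0M; the east ledge: 0O 4M)
4. 1 mutineer ← the west ledge.  (the west ledge: 4O 1M; the east ledge: 0O 3M)
5. 3 officers → the east ledge.  (the west ledge: 1O 1M; the east ledge: 3O 3M)
6. 1 officer and 1 mutineer ← the west ledge.  (the west ledge: 2O 2M; the east ledge: 2O 2M)
7. 2 officers → the east ledge.  (the west ledge: 0O 2M; the east ledge: 4O 2M)
8. 1 mutineer ← the west ledge.  (the west ledge: 0O 3M; the east ledge: 4O 1M)
9. 3 mutineers → the east ledge.  (the west ledge: 0O 0M; the east ledge: 4O 4M)

9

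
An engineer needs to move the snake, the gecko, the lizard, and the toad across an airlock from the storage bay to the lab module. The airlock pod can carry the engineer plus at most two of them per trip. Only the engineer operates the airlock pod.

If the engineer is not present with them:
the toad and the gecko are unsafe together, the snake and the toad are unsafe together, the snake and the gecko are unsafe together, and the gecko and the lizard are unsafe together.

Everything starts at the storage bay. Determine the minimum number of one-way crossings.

Counting alone: the engineer can take at most 2 across per trip to the lab module, so moving all 4 needs at least 2 loaded trips out, with a return between consecutive ones — at least 3 crossings.
The safety rule pushes this higher. Following every safe sequence of crossings, the most of the 4 that can be at the lab module as the airlock pod arrives there on crossing 3 is 3 — never all 4.
So no plan with fewer than 5 crossings exists, and this one achieves 5:
1. Engineer goes to the lab module with the gecko and the snake.  [the storage bay: the lizard, the toad | the lab module: the gecko, the snake]
2. Engineer goes back to the storage bay with the snake.  [the storage bay: the lizard, the snake, the toad | the lab module: the gecko]
3. Engineer goes to the lab module with the lizard and the snake.  [the storage bay: the toad | the lab module: the gecko, the lizard, the snake]
4. Engineer goes back to the storage bay with the gecko.  [the storage bay: the gecko, the toad | the lab module: the lizard, the snake]
5. Engineer goes to the lab module with the gecko and the toad.  [the storage bay: — | the lab module: the gecko, the lizard, the snake, the toad]

5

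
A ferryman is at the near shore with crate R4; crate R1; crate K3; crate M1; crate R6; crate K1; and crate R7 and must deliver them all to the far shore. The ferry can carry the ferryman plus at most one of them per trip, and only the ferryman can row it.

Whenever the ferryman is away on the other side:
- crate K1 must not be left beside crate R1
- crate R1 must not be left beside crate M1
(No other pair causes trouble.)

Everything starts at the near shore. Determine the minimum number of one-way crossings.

Counting alone: the ferryman can take at most 1 across per trip to the far shore, so moving all 7 needs at least 7 loaded trips out, with a return between consecutive ones — at least 13 crossings.
The safety rule pushes this higher. Following every safe sequence of crossings, the most of the 7 that can be at the far shore as the ferry arrives there on crossing 13 is 6 — never all 7.
So no plan with fewer than 15 crossings exists, and this one achieves 15:
1. Ferryman goes to the far shore with crate R1.  [the near shore: crate K1, crate K3, crate M1, crate R4, crate R6, crate R7 | the far shore: crate R1]
2. Ferryman goes back to the near shore alone.  [the near shore: crate K1, crate K3, crate M1, crate R4, crate R6, crate R7 | the far shore: crate R1]
3. Ferryman goes to the far shore with crate R4.  [the near shore: crate K1, crate K3, crate M1, crate R6, crate R7 | the far shore: crate R1, crate R4]
4. Ferryman goes back to the near shore alone.  [the near shore: crate K1, crate K3, crate M1, crate R6, crate R7 | the far shore: crate R1, crate R4]
5. Ferryman goes to the far shore with crate K3.  [the near shore: crate K1, crate M1, crate R6, crate R7 | the far shore: crate K3, crate R1, crate R4]
6. Ferryman goes back to the near shore alone.  [the near shore: crate K1, crate M1, crate R6, crate R7 | the far shore: crate K3, crate R1, crate R4]
7. Ferryman goes to the far shore with crate M1.  [the near shore: crate K1, crate R6, crate R7 | the far shore: crate K3, crate M1, crate R1, crate R4]
8. Ferryman goes back to the near shore with crate R1.  [the near shore: crate K1, crate R1, crate R6, crate R7 | the far shore: crate K3, crate M1, crate R4]
9. Ferryman goes to the far shore with crate K1.  [the near shore: crate R1, crate R6, crate R7 | the far shore: crate K1, crate K3, crate M1, crate R4]
10. Ferryman goes back to the near shore alone.  [the near shore: crate R1, crate R6, crate R7 | the far shore: crate K1, crate K3, crate M1, crate R4]
11. Ferryman goes to the far shore with crate R6.  [the near shore: crate R1, crate R7 | the far shore: crate K1, crate K3, crate M1, crate R4, crate R6]
12. Ferryman goes back to the near shore alone.  [the near shore: crate R1, crate R7 | the far shore: crate K1, crate K3, crate M1, crate R4, crate R6]
13. Ferryman goes to the far shore with crate R7.  [the near shore: crate R1 | the far shore: crate K1, crate K3, crate M1, crate R4, crate R6, crate R7]
14. Ferryman goes back to the near shore alone.  [the near shore: crate R1 | the far shore: crate K1, crate K3, crate M1, crate R4, crate R6, crate R7]
15. Ferryman goes to the far shore with crate R1.  [the near shore: — | the far shore: crate K1, crate K3, crate M1, crate R1, crate R4, crate R6, crate R7]

15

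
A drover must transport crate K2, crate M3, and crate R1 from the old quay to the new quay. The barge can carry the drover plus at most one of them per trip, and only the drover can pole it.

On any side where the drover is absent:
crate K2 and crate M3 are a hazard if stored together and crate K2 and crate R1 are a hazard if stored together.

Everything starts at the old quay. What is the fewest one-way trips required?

Counting alone: the drover can take at most 1 across per trip to the new quay, so moving all 3 needs at least 3 loaded trips out, with a return between consecutive ones — at least 5 crossings.
The safety rule pushes this higher. Following every safe sequence of crossings, the most of the 3 that can be at the new quay as the barge arrives there on crossing 5 is 2 — never all 3.
So no plan with fewer than 7 crossings exists, and this one achieves 7:
1. Drover goes to the new quay with crate K2.
2. Drover goes back to the old quay alone.
3. Drover goes to the new quay with crate M3.
4. Drover goes back to the old quay with crate K2.
5. Drover goes to the new quay with crate R1.
6. Drover goes back to the old quay alone.
7. Drover goes to the new quay with crate K2.

7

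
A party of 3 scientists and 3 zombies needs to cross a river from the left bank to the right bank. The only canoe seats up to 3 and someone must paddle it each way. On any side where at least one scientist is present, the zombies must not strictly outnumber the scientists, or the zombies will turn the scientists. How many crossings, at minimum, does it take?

Counting alone: each trip to the right bank takes at most 3 across and each return brings at least 1 back, so after t trips out (and t−1 returns) at most 3t − (t−1) of the 6 are across; that first reaches 6 at t = 3, so at least 5 crossings are needed.
The plan below uses exactly 5 crossings, so it is optimal:
1. 2 zombies → the right bank.  (the left bank: 3S 1Z; the right bank: 0S 2Z)
2. 1 zombie ← the left bank.  (the left bank: 3S 2Z; the right bank: 0S 1Z)
3. 3 scientists → the right bank.  (the left bank: 0S 2Z; the right bank: 3S 1Z)
4. 1 zombie ← the left bank.  (the left bank: 0S 3Z; the right bank: 3S 0Z)
5. 3 zombies → the right bank.  (the left bank: 0S 0Z; the right bank: 3S 3Z)

5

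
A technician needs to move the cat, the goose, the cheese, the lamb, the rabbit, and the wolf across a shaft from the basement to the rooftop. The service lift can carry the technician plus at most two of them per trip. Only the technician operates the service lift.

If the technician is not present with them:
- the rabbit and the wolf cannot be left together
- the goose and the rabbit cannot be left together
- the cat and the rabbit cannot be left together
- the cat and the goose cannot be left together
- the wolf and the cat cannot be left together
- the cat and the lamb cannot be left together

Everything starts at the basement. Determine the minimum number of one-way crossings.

9

Counting alone: the technician can take at most 2 across per trip to the rooftop, so moving all 6 needs at least 3 loaded trips out, with a return between consecutive ones — at least 5 crossings.
The safety rule pushes this higher. Following every safe sequence of crossings, the most of the 6 that can be at the rooftop as the service lift arrives there on crossings 5, 7 is 4, 5 respectively — never all 6.
So no plan with fewer than 9 crossings exists, and this one achieves 9:
1. Technician goes to the rooftop with the cat and the rabbit.
2. Technician goes back to the basement with the cat.
3. Technician goes to the rooftop with the cat and the cheese.
4. Technician goes back to the basement with the cat.
5. Technician goes to the rooftop with the cat and the lamb.
6. Technician goes back to the basement with the cat.
7. Technician goes to the rooftop with the goose and the wolf.
8. Technician goes back to the basement with the rabbit.
9. Technician goes to the rooftop with the cat and the rabbit.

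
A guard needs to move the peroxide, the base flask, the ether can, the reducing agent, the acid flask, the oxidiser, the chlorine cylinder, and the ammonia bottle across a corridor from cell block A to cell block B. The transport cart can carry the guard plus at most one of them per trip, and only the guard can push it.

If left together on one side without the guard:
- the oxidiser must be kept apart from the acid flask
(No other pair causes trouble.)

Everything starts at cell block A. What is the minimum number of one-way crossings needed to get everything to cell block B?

15

Counting alone: the guard can take at most 1 across per trip to cell block B, so moving all 8 needs at least 8 loaded trips out, with a return between consecutive ones — at least 15 crossings.
The plan below uses exactly 15 crossings, so it is optimal:
1. Guard goes to cell block B with the acid flask.  [cell block A: the ammonia bottle, the base flask, the chlorine cylinder, the ether can, the oxidiser, the peroxide, the reducing agent | cell block B: the acid flask]
2. Guard goes back to cell block A alone.  [cell block A: the ammonia bottle, the base flask, the chlorine cylinder, the ether can, the oxidiser, the peroxide, the reducing agent | cell block B: the acid flask]
3. Guard goes to cell block B with the peroxide.  [cell block A: the ammonia bottle, the base flask, the chlorine cylinder, the ether can, the oxidiser, the reducing agent | cell block B: the acid flask, the peroxide]
4. Guard goes back to cell block A alone.  [cell block A: the ammonia bottle, the base flask, the chlorine cylinder, the ether can, the oxidiser, the reducing agent | cell block B: the acid flask, the peroxide]
5. Guard goes to cell block B with the base flask.  [cell block A: the ammonia bottle, the chlorine cylinder, the ether can, the oxidiser, the reducing agent | cell block B: the acid flask, the base flask, the peroxide]
6. Guard goes back to cell block A alone.  [cell block A: the ammonia bottle, the chlorine cylinder, the ether can, the oxidiser, the reducing agent | cell block B: the acid flask, the base flask, the peroxide]
7. Guard goes to cell block B with the ether can.  [cell block A: the ammonia bottle, the chlorine cylinder, the oxidiser, the reducing agent | cell block B: the acid flask, the base flask, the ether can, the peroxide]
8. Guard goes back to cell block A alone.  [cell block A: the ammonia bottle, the chlorine cylinder, the oxidiser, the reducing agent | cell block B: the acid flask, the base flask, the ether can, the peroxide]
9. Guard goes to cell block B with the reducing agent.  [cell block A: the ammonia bottle, the chlorine cylinder, the oxidiser | cell block B: the acid flask, the base flask, the ether can, the peroxide, the reducing agent]
10. Guard goes back to cell block A alone.  [cell block A: the ammonia bottle, the chlorine cylinder, the oxidiser | cell block B: the acid flask, the base flask, the ether can, the peroxide, the reducing agent]
11. Guard goes to cell block B with the chlorine cylinder.  [cell block A: the ammonia bottle, the oxidiser | cell block B: the acid flask, the base flask, the chlorine cylinder, the ether can, the peroxide, the reducing agent]
12. Guard goes back to cell block A alone.  [cell block A: the ammonia bottle, the oxidiser | cell block B: the acid flask, the base flask, the chlorine cylinder, the ether can, the peroxide, the reducing agent]
13. Guard goes to cell block B with the ammonia bottle.  [cell block A: the oxidiser | cell block B: the acid flask, the ammonia bottle, the base flask, the chlorine cylinder, the ether can, the peroxide, the reducing agent]
14. Guard goes back to cell block A alone.  [cell block A: the oxidiser | cell block B: the acid flask, the ammonia bottle, the base flask, the chlorine cylinder, the ether can, the peroxide, the reducing agent]
15. Guard goes to cell block B with the oxidiser.  [cell block A: — | cell block B: the acid flask, the ammonia bottle, the base flask, the chlorine cylinder, the ether can, the oxidiser, the peroxide, the reducing agent]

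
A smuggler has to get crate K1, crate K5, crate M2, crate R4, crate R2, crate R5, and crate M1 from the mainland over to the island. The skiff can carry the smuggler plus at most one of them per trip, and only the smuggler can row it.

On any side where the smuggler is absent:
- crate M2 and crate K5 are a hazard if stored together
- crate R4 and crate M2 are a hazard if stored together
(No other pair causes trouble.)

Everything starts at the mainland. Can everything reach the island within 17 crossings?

Yes — this plan uses 15 crossings (≤ 17):
1. Smuggler goes to the island with crate M2.
2. Smuggler goes back to the mainland alone.
3. Smuggler goes to the island with crate K1.
4. Smuggler goes back to the mainland alone.
5. Smuggler goes to the island with crate K5.
6. Smuggler goes back to the mainland with crate M2.
7. Smuggler goes to the island with crate R4.
8. Smuggler goes back to the mainland alone.
9. Smuggler goes to the island with crate R2.
10. Smuggler goes back to the mainland alone.
11. Smuggler goes to the island with crate R5.
12. Smuggler goes back to the mainland alone.
13. Smuggler goes to the island with crate M1.
14. Smuggler goes back to the mainland alone.
15. Smuggler goes to the island with crate M2.

Yes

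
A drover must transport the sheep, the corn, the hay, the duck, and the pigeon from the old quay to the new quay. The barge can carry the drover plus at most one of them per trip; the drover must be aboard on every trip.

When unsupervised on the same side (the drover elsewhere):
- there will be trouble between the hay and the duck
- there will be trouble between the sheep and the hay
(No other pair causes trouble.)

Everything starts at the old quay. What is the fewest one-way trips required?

11

Counting alone: the drover can take at most 1 across per trip to the new quay, so moving all 5 needs at least 5 loaded trips out, with a return between consecutive ones — at least 9 crossings.
The safety rule pushes this higher. Following every safe sequence of crossings, the most of the 5 that can be at the new quay as the barge arrives there on crossing 9 is 4 — never all 5.
So no plan with fewer than 11 crossings exists, and this one achieves 11:
1. Drover goes to the new quay with the hay.  [the old quay: the corn, the duck, the pigeon, the sheep | the new quay: the hay]
2. Drover goes back to the old quay alone.  [the old quay: the corn, the duck, the pigeon, the sheep | the new quay: the hay]
3. Drover goes to the new quay with the sheep.  [the old quay: the corn, the duck, the pigeon | the new quay: the hay, the sheep]
4. Drover goes back to the old quay with the hay.  [the old quay: the corn, the duck, the hay, the pigeon | the new quay: the sheep]
5. Drover goes to the new quay with the duck.  [the old quay: the corn, the hay, the pigeon | the new quay: the duck, the sheep]
6. Drover goes back to the old quay alone.  [the old quay: the corn, the hay, the pigeon | the new quay: the duck, the sheep]
7. Drover goes to the new quay with the corn.  [the old quay: the hay, the pigeon | the new quay: the corn, the duck, the sheep]
8. Drover goes back to the old quay alone.  [the old quay: the hay, the pigeon | the new quay: the corn, the duck, the sheep]
9. Drover goes to the new quay with the pigeon.  [the old quay: the hay | the new quay: the corn, the duck, the pigeon, the sheep]
10. Drover goes back to the old quay alone.  [the old quay: the hay | the new quay: the corn, the duck, the pigeon, the sheep]
11. Drover goes to the new quay with the hay.  [the old quay: — | the new quay: the corn, the duck, the hay, the pigeon, the sheep]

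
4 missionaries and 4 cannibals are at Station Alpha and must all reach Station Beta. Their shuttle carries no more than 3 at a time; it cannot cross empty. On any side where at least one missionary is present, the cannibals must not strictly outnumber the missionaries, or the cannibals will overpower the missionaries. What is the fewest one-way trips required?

9

Counting alone: each trip to Station Beta takes at most 3 across and each return brings at least 1 back, so after t trips out (and t−1 returns) at most 3t − (t−1) of the 8 are across; that first reaches 8 at t = 4, so at least 7 crossings are needed.
The safety rule pushes this higher. Following every safe sequence of crossings, the most of the 8 that can be at Station Beta as the shuttle arrives there on crossing 7 is 7 — never all 8.
So no plan with fewer than 9 crossings exists, and this one achieves 9:
1. 2 cannibals → Station Beta.  (Station Alpha: 4M 2C; Station Beta: 0M 2C)
2. 1 cannibal ← Station Alpha.  (Station Alpha: 4M 3C; Station Beta: 0M 1C)
3. 3 cannibals → Station Beta.  (Station Alpha: 4M 0C; Station Beta: 0M 4C)
4. 1 cannibal ← Station Alpha.  (Station Alpha: 4M 1C; Station Beta: 0M 3C)
5. 3 missionaries → Station Beta.  (Station Alpha: 1M 1C; Station Beta: 3M 3C)
6. 1 missionary and 1 cannibal ← Station Alpha.  (Station Alpha: 2M 2C; Station Beta: 2M 2C)
7. 2 missionaries → Station Beta.  (Station Alpha: 0M 2C; Station Beta: 4M 2C)
8. 1 cannibal ← Station Alpha.  (Station Alpha: 0M 3C; Station Beta: 4M 1C)
9. 3 cannibals → Station Beta.  (Station Alpha: 0M 0C; Station Beta: 4M 4C)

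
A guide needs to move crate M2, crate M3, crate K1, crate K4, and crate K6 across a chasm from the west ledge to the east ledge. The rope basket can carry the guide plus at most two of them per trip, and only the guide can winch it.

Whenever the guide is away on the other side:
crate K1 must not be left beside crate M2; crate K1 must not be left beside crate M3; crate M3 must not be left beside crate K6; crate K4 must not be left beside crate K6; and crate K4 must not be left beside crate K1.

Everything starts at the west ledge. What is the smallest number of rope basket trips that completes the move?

7

Counting alone: the guide can take at most 2 across per trip to the east ledge, so moving all 5 needs at least 3 loaded trips out, with a return between consecutive ones — at least 5 crossings.
The safety rule pushes this higher. Following every safe sequence of crossings, the most of the 5 that can be at the east ledge as the rope basket arrives there on crossing 5 is 4 — never all 5.
So no plan with fewer than 7 crossings exists, and this one achieves 7:
1. Guide goes to the east ledge with crate K1 and crate K6.
2. Guide goes back to the west ledge alone.
3. Guide goes to the east ledge with crate M2.
4. Guide goes back to the west ledge with crate K1.
5. Guide goes to the east ledge with crate K4 and crate M3.
6. Guide goes back to the west ledge with crate K6.
7. Guide goes to the east ledge with crate K1 and crate K6.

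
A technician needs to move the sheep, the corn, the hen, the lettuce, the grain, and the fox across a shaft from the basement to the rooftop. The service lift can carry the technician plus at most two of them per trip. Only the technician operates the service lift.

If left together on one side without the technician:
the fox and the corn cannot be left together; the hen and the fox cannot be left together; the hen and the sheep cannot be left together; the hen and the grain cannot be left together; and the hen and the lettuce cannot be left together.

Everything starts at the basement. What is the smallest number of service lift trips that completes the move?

7

Counting alone: the technician can take at most 2 across per trip to the rooftop, so moving all 6 needs at least 3 loaded trips out, with a return between consecutive ones — at least 5 crossings.
The safety rule pushes this higher. Following every safe sequence of crossings, the most of the 6 that can be at the rooftop as the service lift arrives there on crossing 5 is 5 — never all 6.
So no plan with fewer than 7 crossings exists, and this one achieves 7:
1. Technician goes to the rooftop with the corn and the hen.
2. Technician goes back to the basement alone.
3. Technician goes to the rooftop with the lettuce and the sheep.
4. Technician goes back to the basement with the hen.
5. Technician goes to the rooftop with the grain and the hen.
6. Technician goes back to the basement with the hen.
7. Technician goes to the rooftop with the fox and the hen.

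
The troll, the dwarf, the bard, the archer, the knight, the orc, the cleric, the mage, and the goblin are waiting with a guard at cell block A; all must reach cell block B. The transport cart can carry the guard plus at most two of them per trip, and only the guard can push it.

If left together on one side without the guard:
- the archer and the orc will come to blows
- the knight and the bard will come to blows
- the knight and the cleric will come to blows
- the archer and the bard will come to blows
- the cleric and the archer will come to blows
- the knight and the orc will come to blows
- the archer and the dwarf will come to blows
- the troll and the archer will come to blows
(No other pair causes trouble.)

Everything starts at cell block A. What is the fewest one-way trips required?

11

Counting alone: the guard can take at most 2 across per trip to cell block B, so moving all 9 needs at least 5 loaded trips out, with a return between consecutive ones — at least 9 crossings.
The safety rule pushes this higher. Following every safe sequence of crossings, the most of the 9 that can be at cell block B as the transport cart arrives there on crossing 9 is 7 — never all 9.
So no plan with fewer than 11 crossings exists, and this one achieves 11:
1. Guard goes to cell block B with the archer and the knight.  [cell block A: the bard, the cleric, the dwarf, the goblin, the mage, the orc, the troll | cell block B: the archer, the knight]
2. Guard goes back to cell block A alone.  [cell block A: the bard, the cleric, the dwarf, the goblin, the mage, the orc, the troll | cell block B: the archer, the knight]
3. Guard goes to cell block B with the dwarf and the troll.  [cell block A: the bard, the cleric, the goblin, the mage, the orc | cell block B: the archer, the dwarf, the knight, the troll]
4. Guard goes back to cell block A with the archer.  [cell block A: the archer, the bard, the cleric, the goblin, the mage, the orc | cell block B: the dwarf, the knight, the troll]
5. Guard goes to cell block B with the archer and the bard.  [cell block A: the cleric, the goblin, the mage, the orc | cell block B: the archer, the bard, the dwarf, the knight, the troll]
6. Guard goes back to cell block A with the archer and the knight.  [cell block A: the archer, the cleric, the goblin, the knight, the mage, the orc | cell block B: the bard, the dwarf, the troll]
7. Guard goes to cell block B with the cleric and the orc.  [cell block A: the archer, the goblin, the knight, the mage | cell block B: the bard, the cleric, the dwarf, the orc, the troll]
8. Guard goes back to cell block A alone.  [cell block A: the archer, the goblin, the knight, the mage | cell block B: the bard, the cleric, the dwarf, the orc, the troll]
9. Guard goes to cell block B with the goblin and the mage.  [cell block A: the archer, the knight | cell block B: the bard, the cleric, the dwarf, the goblin, the mage, the orc, the troll]
10. Guard goes back to cell block A alone.  [cell block A: the archer, the knight | cell block B: the bard, the cleric, the dwarf, the goblin, the mage, the orc, the troll]
11. Guard goes to cell block B with the archer and the knight.  [cell block A: — | cell block B: the archer, the bard, the cleric, the dwarf, the goblin, the knight, the mage, the orc, the troll]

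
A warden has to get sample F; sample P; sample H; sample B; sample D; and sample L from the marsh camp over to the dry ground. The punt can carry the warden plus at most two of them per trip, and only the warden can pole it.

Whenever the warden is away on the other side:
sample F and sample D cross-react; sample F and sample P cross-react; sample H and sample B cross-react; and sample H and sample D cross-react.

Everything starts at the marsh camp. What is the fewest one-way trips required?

7

Counting alone: the warden can take at most 2 across per trip to the dry ground, so moving all 6 needs at least 3 loaded trips out, with a return between consecutive ones — at least 5 crossings.
The safety rule pushes this higher. Following every safe sequence of crossings, the most of the 6 that can be at the dry ground as the punt arrives there on crossing 5 is 5 — never all 6.
So no plan with fewer than 7 crossings exists, and this one achieves 7:
1. Warden goes to the dry ground with sample F and sample H.  [the marsh camp: sample B, sample D, sample L, sample P | the dry ground: sample F, sample H]
2. Warden goes back to the marsh camp alone.  [the marsh camp: sample B, sample D, sample L, sample P | the dry ground: sample F, sample H]
3. Warden goes to the dry ground with sample B and sample P.  [the marsh camp: sample D, sample L | the dry ground: sample B, sample F, sample H, sample P]
4. Warden goes back to the marsh camp with sample F and sample H.  [the marsh camp: sample D, sample F, sample H, sample L | the dry ground: sample B, sample P]
5. Warden goes to the dry ground with sample D and sample L.  [the marsh camp: sample F, sample H | the dry ground: sample B, sample D, sample L, sample P]
6. Warden goes back to the marsh camp alone.  [the marsh camp: sample F, sample H | the dry ground: sample B, sample D, sample L, sample P]
7. Warden goes to the dry ground with sample F and sample H.  [the marsh camp: — | the dry ground: sample B, sample D, sample F, sample H, sample L, sample P]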